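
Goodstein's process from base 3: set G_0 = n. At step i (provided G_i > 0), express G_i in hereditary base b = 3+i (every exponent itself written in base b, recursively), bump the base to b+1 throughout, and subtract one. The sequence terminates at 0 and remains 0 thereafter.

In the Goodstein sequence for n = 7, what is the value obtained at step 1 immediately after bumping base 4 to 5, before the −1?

i=0: 7 = 2·3 + 1 (b=3); 3→4: 2·4 + 1 = 9; 9−1 = 8
i=1: 8 = 2·4 (b=4); 4→5: 2·5 = 10; 10−1 = 9

10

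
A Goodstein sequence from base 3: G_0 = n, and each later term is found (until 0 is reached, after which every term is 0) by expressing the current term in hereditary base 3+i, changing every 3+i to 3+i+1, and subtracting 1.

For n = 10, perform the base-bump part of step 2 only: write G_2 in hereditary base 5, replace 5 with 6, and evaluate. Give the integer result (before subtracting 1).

base 3: 10 = 3^2 + 1; at 4: 4^2 + 1 = 17; next = 16
base 4: 16 = 4^2; at 5: 5^2 = 25; next = 24

28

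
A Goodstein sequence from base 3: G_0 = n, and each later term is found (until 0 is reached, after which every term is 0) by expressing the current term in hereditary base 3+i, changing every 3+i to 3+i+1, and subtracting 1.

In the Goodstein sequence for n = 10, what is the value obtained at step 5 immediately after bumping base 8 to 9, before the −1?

[0] 10 ≡ 3^2 + 1 (base 3). Lift 4: 17. −1: 16.
[1] 16 ≡ 4^2 (base 4). Lift 5: 25. −1: 24.
[2] 24 ≡ 4·5 + 4 (base 5). Lift 6: 28. −1: 27.
[3] 27 ≡ 4·6 + 3 (base 6). Lift 7: 31. −1: 30.
[4] 30 ≡ 4·7 + 2 (base 7). Lift 8: 34. −1: 33.
[5] 33 ≡ 4·8 + 1 (base 8). Lift 9: 37. −1: 36.

37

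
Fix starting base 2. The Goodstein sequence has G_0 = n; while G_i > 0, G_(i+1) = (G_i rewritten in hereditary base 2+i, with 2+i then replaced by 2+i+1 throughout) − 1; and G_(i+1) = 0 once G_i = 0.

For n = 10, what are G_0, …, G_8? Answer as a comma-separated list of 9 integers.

10, 83, 1025, 15625, 279935, 4215754, 84073323, 1937434592, 50000555551

[0] 10 ≡ 2^(2 + 1) + 2 (base 2). Lift 3: 84. −1: 83.
[1] 83 ≡ 3^(3 + 1) + 2 (base 3). Lift 4: 1026. −1: 1025.
[2] 1025 ≡ 4^(4 + 1) + 1 (base 4). Lift 5: 15626. −1: 15625.
[3] 15625 ≡ 5^(5 + 1) (base 5). Lift 6: 279936. −1: 279935.
[4] 279935 ≡ 5·6^6 + 5·6^5 + 5·6^4 + 5·6^3 + 5·6^2 + 5·6 + 5 (base 6). Lift 7: 4215755. −1: 4215754.
[5] 4215754 ≡ 5·7^7 + 5·7^5 + 5·7^4 + 5·7^3 + 5·7^2 + 5·7 + 4 (base 7). Lift 8: 84073324. −1: 84073323.
[6] 84073323 ≡ 5·8^8 + 5·8^5 + 5·8^4 + 5·8^3 + 5·8^2 + 5·8 + 3 (base 8). Lift 9: 1937434593. −1: 1937434592.
[7] 1937434592 ≡ 5·9^9 + 5·9^5 + 5·9^4 + 5·9^3 + 5·9^2 + 5·9 + 2 (base 9). Lift 10: 50000555552. −1: 50000555551.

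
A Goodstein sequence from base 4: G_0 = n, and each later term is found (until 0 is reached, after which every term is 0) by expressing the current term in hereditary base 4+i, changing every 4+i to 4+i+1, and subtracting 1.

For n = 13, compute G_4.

i=0: 13 = 3·4 + 1 (b=4); 4→5: 3·5 + 1 = 16; 16−1 = 15
i=1: 15 = 3·5 (b=5); 5→6: 3·6 = 18; 18−1 = 17
i=2: 17 = 2·6 + 5 (b=6); 6→7: 2·7 + 5 = 19; 19−1 = 18
i=3: 18 = 2·7 + 4 (b=7); 7→8: 2·8 + 4 = 20; 20−1 = 19
i=4: 19 = 2·8 + 3 (b=8); 8→9: 2·9 + 3 = 21; 21−1 = 20

19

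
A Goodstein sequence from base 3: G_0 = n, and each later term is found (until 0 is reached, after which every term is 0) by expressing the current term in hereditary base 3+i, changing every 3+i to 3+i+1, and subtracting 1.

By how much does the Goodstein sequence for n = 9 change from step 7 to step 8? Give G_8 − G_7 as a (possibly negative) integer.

G_0 = 9. HB_3(9) = 3^2. Bump = 16. G_1 = 15.
G_1 = 15. HB_4(15) = 3·4 + 3. Bump = 18. G_2 = 17.
G_2 = 17. HB_5(17) = 3·5 + 2. Bump = 20. G_3 = 19.
G_3 = 19. HB_6(19) = 3·6 + 1. Bump = 22. G_4 = 21.
G_4 = 21. HB_7(21) = 3·7. Bump = 24. G_5 = 23.
G_5 = 23. HB_8(23) = 2·8 + 7. Bump = 25. G_6 = 24.
G_6 = 24. HB_9(24) = 2·9 + 6. Bump = 26. G_7 = 25.
G_7 = 25. HB_10(25) = 2·10 + 5. Bump = 27. G_8 = 26.

1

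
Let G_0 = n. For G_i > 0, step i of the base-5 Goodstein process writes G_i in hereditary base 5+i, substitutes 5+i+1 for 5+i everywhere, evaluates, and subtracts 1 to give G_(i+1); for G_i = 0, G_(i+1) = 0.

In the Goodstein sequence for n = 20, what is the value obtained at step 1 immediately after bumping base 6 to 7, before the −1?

G_0=20  [base 5] 4·5  →[5↦6]→  4·6 = 24  −1 ⇒ G_1=23
G_1=23  [base 6] 3·6 + 5  →[6↦7]→  3·7 + 5 = 26  −1 ⇒ G_2=25

26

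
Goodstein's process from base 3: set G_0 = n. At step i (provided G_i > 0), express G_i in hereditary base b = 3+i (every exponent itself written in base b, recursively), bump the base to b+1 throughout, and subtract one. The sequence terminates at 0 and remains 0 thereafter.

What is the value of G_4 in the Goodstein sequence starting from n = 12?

49

step 0: 12 = 3^2 + 3; sub 4 for 3: 4^2 + 4; = 20; G_1 = 20−1 = 19
step 1: 19 = 4^2 + 3; sub 5 for 4: 5^2 + 3; = 28; G_2 = 28−1 = 27
step 2: 27 = 5^2 + 2; sub 6 for 5: 6^2 + 2; = 38; G_3 = 38−1 = 37
step 3: 37 = 6^2 + 1; sub 7 for 6: 7^2 + 1; = 50; G_4 = 50−1 = 49
step 4: 49 = 7^2; sub 8 for 7: 8^2; = 64; G_5 = 64−1 = 63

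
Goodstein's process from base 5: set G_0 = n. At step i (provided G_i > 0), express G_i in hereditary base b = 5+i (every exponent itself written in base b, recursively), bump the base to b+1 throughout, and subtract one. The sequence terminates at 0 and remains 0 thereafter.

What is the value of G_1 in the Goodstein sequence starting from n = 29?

[0] 29 ≡ 5^2 + 4 (base 5). Lift 6: 40. −1: 39.
[1] 39 ≡ 6^2 + 3 (base 6). Lift 7: 52. −1: 51.

39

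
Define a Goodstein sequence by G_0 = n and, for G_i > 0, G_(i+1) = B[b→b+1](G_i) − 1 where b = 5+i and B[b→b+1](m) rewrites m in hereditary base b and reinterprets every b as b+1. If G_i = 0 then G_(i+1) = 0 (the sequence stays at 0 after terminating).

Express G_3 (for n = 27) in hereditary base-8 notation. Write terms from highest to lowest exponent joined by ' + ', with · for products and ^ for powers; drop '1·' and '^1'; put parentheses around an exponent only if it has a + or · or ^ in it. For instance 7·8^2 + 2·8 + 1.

base 5: 27 = 5^2 + 2; at 6: 6^2 + 2 = 38; next = 37
base 6: 37 = 6^2 + 1; at 7: 7^2 + 1 = 50; next = 49
base 7: 49 = 7^2; at 8: 8^2 = 64; next = 63
base 8: 63 = 7·8 + 7; at 9: 7·9 + 7 = 70; next = 69

7·8 + 7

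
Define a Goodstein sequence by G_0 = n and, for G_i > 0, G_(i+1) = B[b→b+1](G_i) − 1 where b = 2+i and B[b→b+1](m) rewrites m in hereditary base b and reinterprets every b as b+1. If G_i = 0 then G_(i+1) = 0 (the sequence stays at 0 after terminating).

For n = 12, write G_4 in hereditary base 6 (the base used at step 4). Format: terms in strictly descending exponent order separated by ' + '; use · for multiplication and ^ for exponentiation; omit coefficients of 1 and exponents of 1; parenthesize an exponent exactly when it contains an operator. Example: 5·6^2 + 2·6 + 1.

(0) 12|_2 = 2^(2 + 1) + 2^2 ↦ 3^(3 + 1) + 3^3|_3 = 108 ⇒ 107
(1) 107|_3 = 3^(3 + 1) + 2·3^2 + 2·3 + 2 ↦ 4^(4 + 1) + 2·4^2 + 2·4 + 2|_4 = 1066 ⇒ 1065
(2) 1065|_4 = 4^(4 + 1) + 2·4^2 + 2·4 + 1 ↦ 5^(5 + 1) + 2·5^2 + 2·5 + 1|_5 = 15686 ⇒ 15685
(3) 15685|_5 = 5^(5 + 1) + 2·5^2 + 2·5 ↦ 6^(6 + 1) + 2·6^2 + 2·6|_6 = 280020 ⇒ 280019
(4) 280019|_6 = 6^(6 + 1) + 2·6^2 + 6 + 5 ↦ 7^(7 + 1) + 2·7^2 + 7 + 5|_7 = 5764911 ⇒ 5764910

6^(6 + 1) + 2·6^2 + 6 + 5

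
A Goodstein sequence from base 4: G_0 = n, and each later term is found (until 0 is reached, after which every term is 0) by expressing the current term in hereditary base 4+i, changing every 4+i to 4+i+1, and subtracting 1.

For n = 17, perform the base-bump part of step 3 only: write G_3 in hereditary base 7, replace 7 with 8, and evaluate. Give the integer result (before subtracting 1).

base 4: 17 = 4^2 + 1; at 5: 5^2 + 1 = 26; next = 25
base 5: 25 = 5^2; at 6: 6^2 = 36; next = 35
base 6: 35 = 5·6 + 5; at 7: 5·7 + 5 = 40; next = 39

44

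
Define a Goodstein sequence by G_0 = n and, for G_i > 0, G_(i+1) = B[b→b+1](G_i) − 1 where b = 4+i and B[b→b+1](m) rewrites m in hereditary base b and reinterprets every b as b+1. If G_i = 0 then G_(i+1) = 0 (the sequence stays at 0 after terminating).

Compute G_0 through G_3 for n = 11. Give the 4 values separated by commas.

base 4: 11 = 2·4 + 3; at 5: 2·5 + 3 = 13; next = 12
base 5: 12 = 2·5 + 2; at 6: 2·6 + 2 = 14; next = 13
base 6: 13 = 2·6 + 1; at 7: 2·7 + 1 = 15; next = 14

11, 12, 13, 14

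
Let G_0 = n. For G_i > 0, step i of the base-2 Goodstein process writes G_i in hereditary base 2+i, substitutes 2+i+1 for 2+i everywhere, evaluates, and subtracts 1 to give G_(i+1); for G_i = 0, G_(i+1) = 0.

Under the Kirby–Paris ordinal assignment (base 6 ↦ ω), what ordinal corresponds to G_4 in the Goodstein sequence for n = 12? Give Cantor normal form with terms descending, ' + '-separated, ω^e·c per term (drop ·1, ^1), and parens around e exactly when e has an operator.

(0) 12|_2 = 2^(2 + 1) + 2^2 ↦ 3^(3 + 1) + 3^3|_3 = 108 ⇒ 107
(1) 107|_3 = 3^(3 + 1) + 2·3^2 + 2·3 + 2 ↦ 4^(4 + 1) + 2·4^2 + 2·4 + 2|_4 = 1066 ⇒ 1065
(2) 1065|_4 = 4^(4 + 1) + 2·4^2 + 2·4 + 1 ↦ 5^(5 + 1) + 2·5^2 + 2·5 + 1|_5 = 15686 ⇒ 15685
(3) 15685|_5 = 5^(5 + 1) + 2·5^2 + 2·5 ↦ 6^(6 + 1) + 2·6^2 + 2·6|_6 = 280020 ⇒ 280019
(4) 280019|_6 = 6^(6 + 1) + 2·6^2 + 6 + 5 ↦ 7^(7 + 1) + 2·7^2 + 7 + 5|_7 = 5764911 ⇒ 5764910

ω^(ω + 1) + ω^2·2 + ω + 5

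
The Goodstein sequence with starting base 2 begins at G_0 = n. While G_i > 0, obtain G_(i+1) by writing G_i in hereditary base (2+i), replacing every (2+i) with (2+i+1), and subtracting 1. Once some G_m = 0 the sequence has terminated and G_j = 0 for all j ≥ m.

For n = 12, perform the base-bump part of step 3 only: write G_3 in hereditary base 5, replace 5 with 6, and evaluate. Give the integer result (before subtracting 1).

280020

12 —HB2→ 2^(2 + 1) + 2^2 —bump→ 3^(3 + 1) + 3^3 = 108 —(−1)→ 107
107 —HB3→ 3^(3 + 1) + 2·3^2 + 2·3 + 2 —bump→ 4^(4 + 1) + 2·4^2 + 2·4 + 2 = 1066 —(−1)→ 1065
1065 —HB4→ 4^(4 + 1) + 2·4^2 + 2·4 + 1 —bump→ 5^(5 + 1) + 2·5^2 + 2·5 + 1 = 15686 —(−1)→ 15685
15685 —HB5→ 5^(5 + 1) + 2·5^2 + 2·5 —bump→ 6^(6 + 1) + 2·6^2 + 2·6 = 280020 —(−1)→ 280019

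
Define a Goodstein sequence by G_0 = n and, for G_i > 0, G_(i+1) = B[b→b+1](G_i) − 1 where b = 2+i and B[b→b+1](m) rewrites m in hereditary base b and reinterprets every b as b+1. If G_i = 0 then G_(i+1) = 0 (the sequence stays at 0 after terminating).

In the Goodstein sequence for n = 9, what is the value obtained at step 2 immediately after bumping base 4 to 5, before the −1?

9843

base 2: 9 = 2^(2 + 1) + 1; at 3: 3^(3 + 1) + 1 = 82; next = 81
base 3: 81 = 3^(3 + 1); at 4: 4^(4 + 1) = 1024; next = 1023
base 4: 1023 = 3·4^4 + 3·4^3 + 3·4^2 + 3·4 + 3; at 5: 3·5^5 + 3·5^3 + 3·5^2 + 3·5 + 3 = 9843; next = 9842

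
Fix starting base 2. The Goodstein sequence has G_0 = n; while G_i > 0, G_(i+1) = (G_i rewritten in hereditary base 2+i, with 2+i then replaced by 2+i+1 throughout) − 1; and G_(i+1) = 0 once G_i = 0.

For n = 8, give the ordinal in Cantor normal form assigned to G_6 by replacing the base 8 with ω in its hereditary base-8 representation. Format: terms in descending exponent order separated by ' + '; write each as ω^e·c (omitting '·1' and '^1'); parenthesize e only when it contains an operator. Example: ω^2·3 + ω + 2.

[0] 8 ≡ 2^(2 + 1) (base 2). Lift 3: 81. −1: 80.
[1] 80 ≡ 2·3^3 + 2·3^2 + 2·3 + 2 (base 3). Lift 4: 554. −1: 553.
[2] 553 ≡ 2·4^4 + 2·4^2 + 2·4 + 1 (base 4). Lift 5: 6311. −1: 6310.
[3] 6310 ≡ 2·5^5 + 2·5^2 + 2·5 (base 5). Lift 6: 93396. −1: 93395.
[4] 93395 ≡ 2·6^6 + 2·6^2 + 6 + 5 (base 6). Lift 7: 1647196. −1: 1647195.
[5] 1647195 ≡ 2·7^7 + 2·7^2 + 7 + 4 (base 7). Lift 8: 33554572. −1: 33554571.
[6] 33554571 ≡ 2·8^8 + 2·8^2 + 8 + 3 (base 8). Lift 9: 774841152. −1: 774841151.

ω^ω·2 + ω^2·2 + ω + 3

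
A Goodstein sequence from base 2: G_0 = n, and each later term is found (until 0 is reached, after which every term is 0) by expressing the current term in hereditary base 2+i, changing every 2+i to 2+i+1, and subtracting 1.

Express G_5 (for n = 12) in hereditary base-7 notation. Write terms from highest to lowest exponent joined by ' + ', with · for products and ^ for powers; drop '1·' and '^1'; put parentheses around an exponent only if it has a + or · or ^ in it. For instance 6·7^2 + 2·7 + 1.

(0) 12|_2 = 2^(2 + 1) + 2^2 ↦ 3^(3 + 1) + 3^3|_3 = 108 ⇒ 107
(1) 107|_3 = 3^(3 + 1) + 2·3^2 + 2·3 + 2 ↦ 4^(4 + 1) + 2·4^2 + 2·4 + 2|_4 = 1066 ⇒ 1065
(2) 1065|_4 = 4^(4 + 1) + 2·4^2 + 2·4 + 1 ↦ 5^(5 + 1) + 2·5^2 + 2·5 + 1|_5 = 15686 ⇒ 15685
(3) 15685|_5 = 5^(5 + 1) + 2·5^2 + 2·5 ↦ 6^(6 + 1) + 2·6^2 + 2·6|_6 = 280020 ⇒ 280019
(4) 280019|_6 = 6^(6 + 1) + 2·6^2 + 6 + 5 ↦ 7^(7 + 1) + 2·7^2 + 7 + 5|_7 = 5764911 ⇒ 5764910
(5) 5764910|_7 = 7^(7 + 1) + 2·7^2 + 7 + 4 ↦ 8^(8 + 1) + 2·8^2 + 8 + 4|_8 = 134217868 ⇒ 134217867

7^(7 + 1) + 2·7^2 + 7 + 4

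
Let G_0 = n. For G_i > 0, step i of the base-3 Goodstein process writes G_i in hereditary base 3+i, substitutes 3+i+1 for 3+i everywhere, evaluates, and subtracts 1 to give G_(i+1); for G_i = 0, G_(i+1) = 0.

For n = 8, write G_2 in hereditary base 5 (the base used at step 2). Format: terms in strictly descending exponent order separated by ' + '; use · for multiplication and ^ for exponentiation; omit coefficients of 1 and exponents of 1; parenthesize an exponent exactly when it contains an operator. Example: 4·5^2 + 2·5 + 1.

i=0: 8 = 2·3 + 2 (b=3); 3→4: 2·4 + 2 = 10; 10−1 = 9
i=1: 9 = 2·4 + 1 (b=4); 4→5: 2·5 + 1 = 11; 11−1 = 10
i=2: 10 = 2·5 (b=5); 5→6: 2·6 = 12; 12−1 = 11

2·5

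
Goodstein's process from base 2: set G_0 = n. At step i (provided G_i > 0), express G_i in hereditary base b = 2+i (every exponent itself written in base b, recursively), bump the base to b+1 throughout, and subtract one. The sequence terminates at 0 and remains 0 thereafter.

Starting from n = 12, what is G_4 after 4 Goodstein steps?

[0] 12 ≡ 2^(2 + 1) + 2^2 (base 2). Lift 3: 108. −1: 107.
[1] 107 ≡ 3^(3 + 1) + 2·3^2 + 2·3 + 2 (base 3). Lift 4: 1066. −1: 1065.
[2] 1065 ≡ 4^(4 + 1) + 2·4^2 + 2·4 + 1 (base 4). Lift 5: 15686. −1: 15685.
[3] 15685 ≡ 5^(5 + 1) + 2·5^2 + 2·5 (base 5). Lift 6: 280020. −1: 280019.
[4] 280019 ≡ 6^(6 + 1) + 2·6^2 + 6 + 5 (base 6). Lift 7: 5764911. −1: 5764910.

280019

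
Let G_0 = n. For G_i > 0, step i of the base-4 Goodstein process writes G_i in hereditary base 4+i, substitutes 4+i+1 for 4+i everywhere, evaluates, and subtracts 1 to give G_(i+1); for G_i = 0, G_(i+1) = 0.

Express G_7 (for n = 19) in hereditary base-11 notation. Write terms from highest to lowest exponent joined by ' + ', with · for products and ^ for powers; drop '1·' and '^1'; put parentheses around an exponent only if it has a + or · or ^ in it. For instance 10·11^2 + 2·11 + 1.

7·11 + 4

base 4: 19 = 4^2 + 3; at 5: 5^2 + 3 = 28; next = 27
base 5: 27 = 5^2 + 2; at 6: 6^2 + 2 = 38; next = 37
base 6: 37 = 6^2 + 1; at 7: 7^2 + 1 = 50; next = 49
base 7: 49 = 7^2; at 8: 8^2 = 64; next = 63
base 8: 63 = 7·8 + 7; at 9: 7·9 + 7 = 70; next = 69
base 9: 69 = 7·9 + 6; at 10: 7·10 + 6 = 76; next = 75
base 10: 75 = 7·10 + 5; at 11: 7·11 + 5 = 82; next = 81
base 11: 81 = 7·11 + 4; at 12: 7·12 + 4 = 88; next = 87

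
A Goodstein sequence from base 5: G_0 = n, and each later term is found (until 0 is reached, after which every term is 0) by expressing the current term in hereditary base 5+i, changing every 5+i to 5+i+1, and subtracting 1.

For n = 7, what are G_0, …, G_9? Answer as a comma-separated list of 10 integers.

G_0 = 7. HB_5(7) = 5 + 2. Bump = 8. G_1 = 7.
G_1 = 7. HB_6(7) = 6 + 1. Bump = 8. G_2 = 7.
G_2 = 7. HB_7(7) = 7. Bump = 8. G_3 = 7.
G_3 = 7. HB_8(7) = 7. Bump = 7. G_4 = 6.
G_4 = 6. HB_9(6) = 6. Bump = 6. G_5 = 5.
G_5 = 5. HB_10(5) = 5. Bump = 5. G_6 = 4.
G_6 = 4. HB_11(4) = 4. Bump = 4. G_7 = 3.
G_7 = 3. HB_12(3) = 3. Bump = 3. G_8 = 2.
G_8 = 2. HB_13(2) = 2. Bump = 2. G_9 = 1.

7, 7, 7, 7, 6, 5, 4, 3, 2, 1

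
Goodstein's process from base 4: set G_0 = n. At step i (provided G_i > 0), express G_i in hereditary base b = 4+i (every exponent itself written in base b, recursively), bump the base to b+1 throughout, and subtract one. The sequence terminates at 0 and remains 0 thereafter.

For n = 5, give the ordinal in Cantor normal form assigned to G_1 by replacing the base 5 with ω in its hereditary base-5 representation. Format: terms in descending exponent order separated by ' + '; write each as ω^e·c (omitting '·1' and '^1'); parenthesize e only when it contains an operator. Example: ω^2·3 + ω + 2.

ω

(0) 5|_4 = 4 + 1 ↦ 5 + 1|_5 = 6 ⇒ 5
(1) 5|_5 = 5 ↦ 6|_6 = 6 ⇒ 5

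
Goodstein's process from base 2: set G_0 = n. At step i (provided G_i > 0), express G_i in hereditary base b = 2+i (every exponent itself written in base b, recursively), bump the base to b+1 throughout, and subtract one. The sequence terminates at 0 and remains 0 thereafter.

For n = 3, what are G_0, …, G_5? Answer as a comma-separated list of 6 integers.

3, 3, 3, 2, 1, 0

G_0 = 3. HB_2(3) = 2 + 1. Bump = 4. G_1 = 3.
G_1 = 3. HB_3(3) = 3. Bump = 4. G_2 = 3.
G_2 = 3. HB_4(3) = 3. Bump = 3. G_3 = 2.
G_3 = 2. HB_5(2) = 2. Bump = 2. G_4 = 1.
G_4 = 1. HB_6(1) = 1. Bump = 1. G_5 = 0.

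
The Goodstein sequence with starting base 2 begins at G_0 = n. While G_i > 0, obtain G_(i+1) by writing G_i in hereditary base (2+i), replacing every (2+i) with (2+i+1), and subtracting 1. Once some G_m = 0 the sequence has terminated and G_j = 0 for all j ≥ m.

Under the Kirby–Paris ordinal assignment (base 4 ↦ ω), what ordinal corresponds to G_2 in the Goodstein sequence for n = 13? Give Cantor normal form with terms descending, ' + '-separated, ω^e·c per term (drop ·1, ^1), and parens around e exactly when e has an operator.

ω^(ω + 1) + ω^3·3 + ω^2·3 + ω·3 + 3

G_0 = 13. HB_2(13) = 2^(2 + 1) + 2^2 + 1. Bump = 109. G_1 = 108.
G_1 = 108. HB_3(108) = 3^(3 + 1) + 3^3. Bump = 1280. G_2 = 1279.
G_2 = 1279. HB_4(1279) = 4^(4 + 1) + 3·4^3 + 3·4^2 + 3·4 + 3. Bump = 16093. G_3 = 16092.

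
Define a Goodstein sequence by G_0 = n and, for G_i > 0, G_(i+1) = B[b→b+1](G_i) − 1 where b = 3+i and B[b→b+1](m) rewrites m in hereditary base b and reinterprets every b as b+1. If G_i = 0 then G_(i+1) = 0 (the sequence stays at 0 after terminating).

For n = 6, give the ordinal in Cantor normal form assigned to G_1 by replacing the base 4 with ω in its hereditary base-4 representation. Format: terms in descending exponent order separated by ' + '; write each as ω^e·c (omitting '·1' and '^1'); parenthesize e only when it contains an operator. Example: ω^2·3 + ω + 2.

ω + 3

step 0: 6 = 2·3; sub 4 for 3: 2·4; = 8; G_1 = 8−1 = 7
step 1: 7 = 4 + 3; sub 5 for 4: 5 + 3; = 8; G_2 = 8−1 = 7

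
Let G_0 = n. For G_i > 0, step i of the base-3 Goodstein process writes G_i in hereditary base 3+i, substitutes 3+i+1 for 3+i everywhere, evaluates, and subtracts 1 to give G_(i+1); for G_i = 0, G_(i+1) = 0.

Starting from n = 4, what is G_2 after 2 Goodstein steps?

4 —HB3→ 3 + 1 —bump→ 4 + 1 = 5 —(−1)→ 4
4 —HB4→ 4 —bump→ 5 = 5 —(−1)→ 4
4 —HB5→ 4 —bump→ 4 = 4 —(−1)→ 3

4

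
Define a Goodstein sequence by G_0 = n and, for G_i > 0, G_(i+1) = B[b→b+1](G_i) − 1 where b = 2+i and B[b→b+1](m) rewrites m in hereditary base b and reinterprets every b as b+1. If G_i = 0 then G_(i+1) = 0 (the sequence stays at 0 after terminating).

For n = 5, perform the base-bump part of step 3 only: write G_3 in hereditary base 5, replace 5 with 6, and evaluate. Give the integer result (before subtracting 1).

776

step 0: 5 = 2^2 + 1; sub 3 for 2: 3^3 + 1; = 28; G_1 = 28−1 = 27
step 1: 27 = 3^3; sub 4 for 3: 4^4; = 256; G_2 = 256−1 = 255
step 2: 255 = 3·4^3 + 3·4^2 + 3·4 + 3; sub 5 for 4: 3·5^3 + 3·5^2 + 3·5 + 3; = 468; G_3 = 468−1 = 467
step 3: 467 = 3·5^3 + 3·5^2 + 3·5 + 2; sub 6 for 5: 3·6^3 + 3·6^2 + 3·6 + 2; = 776; G_4 = 776−1 = 775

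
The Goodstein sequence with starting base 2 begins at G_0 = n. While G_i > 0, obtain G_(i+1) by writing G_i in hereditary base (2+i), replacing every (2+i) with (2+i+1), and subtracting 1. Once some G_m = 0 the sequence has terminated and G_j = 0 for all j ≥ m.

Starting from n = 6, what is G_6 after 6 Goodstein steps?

[0] 6 ≡ 2^2 + 2 (base 2). Lift 3: 30. −1: 29.
[1] 29 ≡ 3^3 + 2 (base 3). Lift 4: 258. −1: 257.
[2] 257 ≡ 4^4 + 1 (base 4). Lift 5: 3126. −1: 3125.
[3] 3125 ≡ 5^5 (base 5). Lift 6: 46656. −1: 46655.
[4] 46655 ≡ 5·6^5 + 5·6^4 + 5·6^3 + 5·6^2 + 5·6 + 5 (base 6). Lift 7: 98040. −1: 98039.
[5] 98039 ≡ 5·7^5 + 5·7^4 + 5·7^3 + 5·7^2 + 5·7 + 4 (base 7). Lift 8: 187244. −1: 187243.
[6] 187243 ≡ 5·8^5 + 5·8^4 + 5·8^3 + 5·8^2 + 5·8 + 3 (base 8). Lift 9: 332148. −1: 332147.

187243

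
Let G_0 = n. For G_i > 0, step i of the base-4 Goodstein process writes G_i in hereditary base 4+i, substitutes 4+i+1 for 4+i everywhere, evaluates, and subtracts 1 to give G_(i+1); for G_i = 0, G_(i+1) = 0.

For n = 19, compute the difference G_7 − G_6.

step 0: 19 = 4^2 + 3; sub 5 for 4: 5^2 + 3; = 28; G_1 = 28−1 = 27
step 1: 27 = 5^2 + 2; sub 6 for 5: 6^2 + 2; = 38; G_2 = 38−1 = 37
step 2: 37 = 6^2 + 1; sub 7 for 6: 7^2 + 1; = 50; G_3 = 50−1 = 49
step 3: 49 = 7^2; sub 8 for 7: 8^2; = 64; G_4 = 64−1 = 63
step 4: 63 = 7·8 + 7; sub 9 for 8: 7·9 + 7; = 70; G_5 = 70−1 = 69
step 5: 69 = 7·9 + 6; sub 10 for 9: 7·10 + 6; = 76; G_6 = 76−1 = 75
step 6: 75 = 7·10 + 5; sub 11 for 10: 7·11 + 5; = 82; G_7 = 82−1 = 81

6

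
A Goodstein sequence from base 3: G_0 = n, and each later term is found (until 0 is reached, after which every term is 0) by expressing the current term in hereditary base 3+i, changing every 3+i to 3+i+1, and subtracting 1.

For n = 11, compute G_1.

G_0=11  [base 3] 3^2 + 2  →[3↦4]→  4^2 + 2 = 18  −1 ⇒ G_1=17
G_1=17  [base 4] 4^2 + 1  →[4↦5]→  5^2 + 1 = 26  −1 ⇒ G_2=25

17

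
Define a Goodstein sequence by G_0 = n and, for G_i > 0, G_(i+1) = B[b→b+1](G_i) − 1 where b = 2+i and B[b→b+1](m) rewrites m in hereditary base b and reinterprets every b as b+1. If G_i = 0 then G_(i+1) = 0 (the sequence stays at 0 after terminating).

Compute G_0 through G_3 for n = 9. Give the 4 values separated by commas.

9, 81, 1023, 9842

(0) 9|_2 = 2^(2 + 1) + 1 ↦ 3^(3 + 1) + 1|_3 = 82 ⇒ 81
(1) 81|_3 = 3^(3 + 1) ↦ 4^(4 + 1)|_4 = 1024 ⇒ 1023
(2) 1023|_4 = 3·4^4 + 3·4^3 + 3·4^2 + 3·4 + 3 ↦ 3·5^5 + 3·5^3 + 3·5^2 + 3·5 + 3|_5 = 9843 ⇒ 9842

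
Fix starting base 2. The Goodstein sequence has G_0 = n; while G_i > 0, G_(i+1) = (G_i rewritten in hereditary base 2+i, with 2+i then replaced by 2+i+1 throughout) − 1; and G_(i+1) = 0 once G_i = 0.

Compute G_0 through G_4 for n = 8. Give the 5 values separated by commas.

[0] 8 ≡ 2^(2 + 1) (base 2). Lift 3: 81. −1: 80.
[1] 80 ≡ 2·3^3 + 2·3^2 + 2·3 + 2 (base 3). Lift 4: 554. −1: 553.
[2] 553 ≡ 2·4^4 + 2·4^2 + 2·4 + 1 (base 4). Lift 5: 6311. −1: 6310.
[3] 6310 ≡ 2·5^5 + 2·5^2 + 2·5 (base 5). Lift 6: 93396. −1: 93395.

8, 80, 553, 6310, 93395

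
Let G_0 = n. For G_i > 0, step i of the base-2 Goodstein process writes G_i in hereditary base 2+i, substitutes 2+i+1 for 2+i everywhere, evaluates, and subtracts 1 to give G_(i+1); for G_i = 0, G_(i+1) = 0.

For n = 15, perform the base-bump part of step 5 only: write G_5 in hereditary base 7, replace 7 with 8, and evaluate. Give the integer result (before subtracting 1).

150994944

G_0 = 15. HB_2(15) = 2^(2 + 1) + 2^2 + 2 + 1. Bump = 112. G_1 = 111.
G_1 = 111. HB_3(111) = 3^(3 + 1) + 3^3 + 3. Bump = 1284. G_2 = 1283.
G_2 = 1283. HB_4(1283) = 4^(4 + 1) + 4^4 + 3. Bump = 18753. G_3 = 18752.
G_3 = 18752. HB_5(18752) = 5^(5 + 1) + 5^5 + 2. Bump = 326594. G_4 = 326593.
G_4 = 326593. HB_6(326593) = 6^(6 + 1) + 6^6 + 1. Bump = 6588345. G_5 = 6588344.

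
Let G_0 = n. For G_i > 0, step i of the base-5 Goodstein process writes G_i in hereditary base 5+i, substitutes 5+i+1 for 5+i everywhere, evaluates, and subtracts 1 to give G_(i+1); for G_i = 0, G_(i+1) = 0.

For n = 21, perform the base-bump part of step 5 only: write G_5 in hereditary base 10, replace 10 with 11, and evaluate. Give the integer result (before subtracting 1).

36

G_0=21  [base 5] 4·5 + 1  →[5↦6]→  4·6 + 1 = 25  −1 ⇒ G_1=24
G_1=24  [base 6] 4·6  →[6↦7]→  4·7 = 28  −1 ⇒ G_2=27
G_2=27  [base 7] 3·7 + 6  →[7↦8]→  3·8 + 6 = 30  −1 ⇒ G_3=29
G_3=29  [base 8] 3·8 + 5  →[8↦9]→  3·9 + 5 = 32  −1 ⇒ G_4=31
G_4=31  [base 9] 3·9 + 4  →[9↦10]→  3·10 + 4 = 34  −1 ⇒ G_5=33
G_5=33  [base 10] 3·10 + 3  →[10↦11]→  3·11 + 3 = 36  −1 ⇒ G_6=35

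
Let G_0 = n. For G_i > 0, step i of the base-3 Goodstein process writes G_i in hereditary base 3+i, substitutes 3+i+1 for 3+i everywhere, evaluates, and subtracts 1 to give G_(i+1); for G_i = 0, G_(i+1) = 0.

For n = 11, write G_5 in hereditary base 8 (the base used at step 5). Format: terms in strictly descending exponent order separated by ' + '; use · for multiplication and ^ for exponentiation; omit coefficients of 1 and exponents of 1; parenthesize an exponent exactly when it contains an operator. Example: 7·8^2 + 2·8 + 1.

5·8 + 3

(0) 11|_3 = 3^2 + 2 ↦ 4^2 + 2|_4 = 18 ⇒ 17
(1) 17|_4 = 4^2 + 1 ↦ 5^2 + 1|_5 = 26 ⇒ 25
(2) 25|_5 = 5^2 ↦ 6^2|_6 = 36 ⇒ 35
(3) 35|_6 = 5·6 + 5 ↦ 5·7 + 5|_7 = 40 ⇒ 39
(4) 39|_7 = 5·7 + 4 ↦ 5·8 + 4|_8 = 44 ⇒ 43
(5) 43|_8 = 5·8 + 3 ↦ 5·9 + 3|_9 = 48 ⇒ 47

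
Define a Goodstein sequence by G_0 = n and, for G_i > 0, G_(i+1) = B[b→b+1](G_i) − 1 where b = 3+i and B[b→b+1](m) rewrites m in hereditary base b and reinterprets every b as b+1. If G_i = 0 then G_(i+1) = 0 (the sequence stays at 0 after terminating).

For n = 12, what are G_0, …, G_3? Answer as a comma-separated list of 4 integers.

12, 19, 27, 37

(0) 12|_3 = 3^2 + 3 ↦ 4^2 + 4|_4 = 20 ⇒ 19
(1) 19|_4 = 4^2 + 3 ↦ 5^2 + 3|_5 = 28 ⇒ 27
(2) 27|_5 = 5^2 + 2 ↦ 6^2 + 2|_6 = 38 ⇒ 37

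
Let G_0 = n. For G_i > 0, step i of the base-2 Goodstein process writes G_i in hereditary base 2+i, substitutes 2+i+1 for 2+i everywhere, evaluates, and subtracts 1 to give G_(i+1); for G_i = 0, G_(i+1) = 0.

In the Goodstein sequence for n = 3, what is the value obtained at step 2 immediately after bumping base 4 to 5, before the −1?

3

G_0=3  [base 2] 2 + 1  →[2↦3]→  3 + 1 = 4  −1 ⇒ G_1=3
G_1=3  [base 3] 3  →[3↦4]→  4 = 4  −1 ⇒ G_2=3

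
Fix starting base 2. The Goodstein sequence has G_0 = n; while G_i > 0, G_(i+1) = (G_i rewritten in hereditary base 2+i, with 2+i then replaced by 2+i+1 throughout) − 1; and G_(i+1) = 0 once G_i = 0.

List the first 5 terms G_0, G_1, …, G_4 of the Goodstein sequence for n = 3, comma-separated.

3, 3, 3, 2, 1

(0) 3|_2 = 2 + 1 ↦ 3 + 1|_3 = 4 ⇒ 3
(1) 3|_3 = 3 ↦ 4|_4 = 4 ⇒ 3
(2) 3|_4 = 3 ↦ 3|_5 = 3 ⇒ 2
(3) 2|_5 = 2 ↦ 2|_6 = 2 ⇒ 1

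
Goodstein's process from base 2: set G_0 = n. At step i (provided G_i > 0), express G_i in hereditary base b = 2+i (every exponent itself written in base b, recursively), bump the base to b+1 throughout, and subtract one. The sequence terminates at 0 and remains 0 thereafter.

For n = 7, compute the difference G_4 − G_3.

7 —HB2→ 2^2 + 2 + 1 —bump→ 3^3 + 3 + 1 = 31 —(−1)→ 30
30 —HB3→ 3^3 + 3 —bump→ 4^4 + 4 = 260 —(−1)→ 259
259 —HB4→ 4^4 + 3 —bump→ 5^5 + 3 = 3128 —(−1)→ 3127
3127 —HB5→ 5^5 + 2 —bump→ 6^6 + 2 = 46658 —(−1)→ 46657

43530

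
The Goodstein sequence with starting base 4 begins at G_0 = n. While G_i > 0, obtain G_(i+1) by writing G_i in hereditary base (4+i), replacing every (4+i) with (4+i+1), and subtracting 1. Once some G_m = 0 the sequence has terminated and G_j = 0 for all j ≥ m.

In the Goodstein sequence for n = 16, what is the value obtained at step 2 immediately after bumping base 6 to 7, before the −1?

(0) 16|_4 = 4^2 ↦ 5^2|_5 = 25 ⇒ 24
(1) 24|_5 = 4·5 + 4 ↦ 4·6 + 4|_6 = 28 ⇒ 27
(2) 27|_6 = 4·6 + 3 ↦ 4·7 + 3|_7 = 31 ⇒ 30

31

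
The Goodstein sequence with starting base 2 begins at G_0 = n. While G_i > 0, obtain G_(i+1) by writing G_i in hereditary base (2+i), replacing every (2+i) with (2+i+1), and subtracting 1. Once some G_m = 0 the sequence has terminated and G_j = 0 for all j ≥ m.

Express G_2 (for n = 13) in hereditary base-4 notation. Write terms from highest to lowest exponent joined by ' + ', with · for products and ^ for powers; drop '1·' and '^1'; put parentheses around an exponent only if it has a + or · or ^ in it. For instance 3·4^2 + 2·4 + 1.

G_0=13  [base 2] 2^(2 + 1) + 2^2 + 1  →[2↦3]→  3^(3 + 1) + 3^3 + 1 = 109  −1 ⇒ G_1=108
G_1=108  [base 3] 3^(3 + 1) + 3^3  →[3↦4]→  4^(4 + 1) + 4^4 = 1280  −1 ⇒ G_2=1279

4^(4 + 1) + 3·4^3 + 3·4^2 + 3·4 + 3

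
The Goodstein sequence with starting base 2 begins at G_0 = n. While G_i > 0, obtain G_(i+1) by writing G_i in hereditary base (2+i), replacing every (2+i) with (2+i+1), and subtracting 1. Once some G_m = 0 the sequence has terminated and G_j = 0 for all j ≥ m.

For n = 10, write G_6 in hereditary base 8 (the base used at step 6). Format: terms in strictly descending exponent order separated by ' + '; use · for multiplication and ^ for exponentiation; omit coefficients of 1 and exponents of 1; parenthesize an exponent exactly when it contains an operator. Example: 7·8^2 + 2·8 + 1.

(0) 10|_2 = 2^(2 + 1) + 2 ↦ 3^(3 + 1) + 3|_3 = 84 ⇒ 83
(1) 83|_3 = 3^(3 + 1) + 2 ↦ 4^(4 + 1) + 2|_4 = 1026 ⇒ 1025
(2) 1025|_4 = 4^(4 + 1) + 1 ↦ 5^(5 + 1) + 1|_5 = 15626 ⇒ 15625
(3) 15625|_5 = 5^(5 + 1) ↦ 6^(6 + 1)|_6 = 279936 ⇒ 279935
(4) 279935|_6 = 5·6^6 + 5·6^5 + 5·6^4 + 5·6^3 + 5·6^2 + 5·6 + 5 ↦ 5·7^7 + 5·7^5 + 5·7^4 + 5·7^3 + 5·7^2 + 5·7 + 5|_7 = 4215755 ⇒ 4215754
(5) 4215754|_7 = 5·7^7 + 5·7^5 + 5·7^4 + 5·7^3 + 5·7^2 + 5·7 + 4 ↦ 5·8^8 + 5·8^5 + 5·8^4 + 5·8^3 + 5·8^2 + 5·8 + 4|_8 = 84073324 ⇒ 84073323
(6) 84073323|_8 = 5·8^8 + 5·8^5 + 5·8^4 + 5·8^3 + 5·8^2 + 5·8 + 3 ↦ 5·9^9 + 5·9^5 + 5·9^4 + 5·9^3 + 5·9^2 + 5·9 + 3|_9 = 1937434593 ⇒ 1937434592

5·8^8 + 5·8^5 + 5·8^4 + 5·8^3 + 5·8^2 + 5·8 + 3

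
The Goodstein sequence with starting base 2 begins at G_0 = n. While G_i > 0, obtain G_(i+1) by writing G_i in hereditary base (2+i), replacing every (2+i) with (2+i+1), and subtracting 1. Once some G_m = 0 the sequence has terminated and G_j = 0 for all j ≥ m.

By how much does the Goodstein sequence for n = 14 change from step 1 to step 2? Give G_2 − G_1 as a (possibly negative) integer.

1171

step 0: 14 = 2^(2 + 1) + 2^2 + 2; sub 3 for 2: 3^(3 + 1) + 3^3 + 3; = 111; G_1 = 111−1 = 110
step 1: 110 = 3^(3 + 1) + 3^3 + 2; sub 4 for 3: 4^(4 + 1) + 4^4 + 2; = 1282; G_2 = 1282−1 = 1281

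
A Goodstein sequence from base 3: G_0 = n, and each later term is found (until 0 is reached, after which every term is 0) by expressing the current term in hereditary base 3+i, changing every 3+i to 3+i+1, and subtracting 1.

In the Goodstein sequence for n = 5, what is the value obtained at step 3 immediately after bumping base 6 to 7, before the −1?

base 3: 5 = 3 + 2; at 4: 4 + 2 = 6; next = 5
base 4: 5 = 4 + 1; at 5: 5 + 1 = 6; next = 5
base 5: 5 = 5; at 6: 6 = 6; next = 5
base 6: 5 = 5; at 7: 5 = 5; next = 4

5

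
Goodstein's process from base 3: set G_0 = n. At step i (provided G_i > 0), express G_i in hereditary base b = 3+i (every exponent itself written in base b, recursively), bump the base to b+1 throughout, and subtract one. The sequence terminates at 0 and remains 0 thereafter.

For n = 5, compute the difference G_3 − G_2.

G_0 = 5. HB_3(5) = 3 + 2. Bump = 6. G_1 = 5.
G_1 = 5. HB_4(5) = 4 + 1. Bump = 6. G_2 = 5.
G_2 = 5. HB_5(5) = 5. Bump = 6. G_3 = 5.

0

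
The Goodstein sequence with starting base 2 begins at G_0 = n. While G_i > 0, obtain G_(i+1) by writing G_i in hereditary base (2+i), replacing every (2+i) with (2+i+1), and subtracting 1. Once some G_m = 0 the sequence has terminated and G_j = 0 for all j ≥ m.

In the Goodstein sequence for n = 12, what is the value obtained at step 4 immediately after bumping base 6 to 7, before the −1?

G_0=12  [base 2] 2^(2 + 1) + 2^2  →[2↦3]→  3^(3 + 1) + 3^3 = 108  −1 ⇒ G_1=107
G_1=107  [base 3] 3^(3 + 1) + 2·3^2 + 2·3 + 2  →[3↦4]→  4^(4 + 1) + 2·4^2 + 2·4 + 2 = 1066  −1 ⇒ G_2=1065
G_2=1065  [base 4] 4^(4 + 1) + 2·4^2 + 2·4 + 1  →[4↦5]→  5^(5 + 1) + 2·5^2 + 2·5 + 1 = 15686  −1 ⇒ G_3=15685
G_3=15685  [base 5] 5^(5 + 1) + 2·5^2 + 2·5  →[5↦6]→  6^(6 + 1) + 2·6^2 + 2·6 = 280020  −1 ⇒ G_4=280019
G_4=280019  [base 6] 6^(6 + 1) + 2·6^2 + 6 + 5  →[6↦7]→  7^(7 + 1) + 2·7^2 + 7 + 5 = 5764911  −1 ⇒ G_5=5764910

5764911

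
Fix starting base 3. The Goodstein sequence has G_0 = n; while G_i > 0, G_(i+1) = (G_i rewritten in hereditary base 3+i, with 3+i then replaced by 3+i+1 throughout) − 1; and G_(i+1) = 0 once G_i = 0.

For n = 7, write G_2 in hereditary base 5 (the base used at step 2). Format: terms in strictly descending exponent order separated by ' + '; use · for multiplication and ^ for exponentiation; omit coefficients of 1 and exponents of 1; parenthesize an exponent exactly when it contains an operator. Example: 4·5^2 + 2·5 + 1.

5 + 4

G_0 = 7. HB_3(7) = 2·3 + 1. Bump = 9. G_1 = 8.
G_1 = 8. HB_4(8) = 2·4. Bump = 10. G_2 = 9.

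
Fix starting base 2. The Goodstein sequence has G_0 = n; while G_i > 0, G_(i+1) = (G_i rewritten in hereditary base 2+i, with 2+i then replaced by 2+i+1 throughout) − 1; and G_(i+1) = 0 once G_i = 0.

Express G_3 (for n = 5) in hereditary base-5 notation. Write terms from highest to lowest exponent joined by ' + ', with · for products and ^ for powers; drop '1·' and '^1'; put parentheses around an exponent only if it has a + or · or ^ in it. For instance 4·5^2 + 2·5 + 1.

(0) 5|_2 = 2^2 + 1 ↦ 3^3 + 1|_3 = 28 ⇒ 27
(1) 27|_3 = 3^3 ↦ 4^4|_4 = 256 ⇒ 255
(2) 255|_4 = 3·4^3 + 3·4^2 + 3·4 + 3 ↦ 3·5^3 + 3·5^2 + 3·5 + 3|_5 = 468 ⇒ 467
(3) 467|_5 = 3·5^3 + 3·5^2 + 3·5 + 2 ↦ 3·6^3 + 3·6^2 + 3·6 + 2|_6 = 776 ⇒ 775

3·5^3 + 3·5^2 + 3·5 + 2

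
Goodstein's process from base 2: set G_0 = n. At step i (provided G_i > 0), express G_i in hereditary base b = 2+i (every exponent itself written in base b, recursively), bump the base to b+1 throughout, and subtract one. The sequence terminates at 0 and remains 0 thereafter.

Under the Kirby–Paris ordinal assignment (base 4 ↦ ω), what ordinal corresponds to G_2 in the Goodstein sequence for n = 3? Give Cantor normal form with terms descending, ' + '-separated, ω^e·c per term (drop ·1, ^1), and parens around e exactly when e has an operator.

base 2: 3 = 2 + 1; at 3: 3 + 1 = 4; next = 3
base 3: 3 = 3; at 4: 4 = 4; next = 3
base 4: 3 = 3; at 5: 3 = 3; next = 2

3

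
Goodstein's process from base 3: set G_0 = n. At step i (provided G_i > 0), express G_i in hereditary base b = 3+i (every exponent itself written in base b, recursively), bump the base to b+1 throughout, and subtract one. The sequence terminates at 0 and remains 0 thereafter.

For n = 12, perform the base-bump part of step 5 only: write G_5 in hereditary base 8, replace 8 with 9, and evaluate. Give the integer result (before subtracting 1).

70

i=0: 12 = 3^2 + 3 (b=3); 3→4: 4^2 + 4 = 20; 20−1 = 19
i=1: 19 = 4^2 + 3 (b=4); 4→5: 5^2 + 3 = 28; 28−1 = 27
i=2: 27 = 5^2 + 2 (b=5); 5→6: 6^2 + 2 = 38; 38−1 = 37
i=3: 37 = 6^2 + 1 (b=6); 6→7: 7^2 + 1 = 50; 50−1 = 49
i=4: 49 = 7^2 (b=7); 7→8: 8^2 = 64; 64−1 = 63
i=5: 63 = 7·8 + 7 (b=8); 8→9: 7·9 + 7 = 70; 70−1 = 69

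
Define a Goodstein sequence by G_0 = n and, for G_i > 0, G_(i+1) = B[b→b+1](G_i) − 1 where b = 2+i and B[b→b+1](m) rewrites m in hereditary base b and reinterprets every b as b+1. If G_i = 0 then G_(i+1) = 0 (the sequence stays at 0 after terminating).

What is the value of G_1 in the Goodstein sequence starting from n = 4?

26

4 —HB2→ 2^2 —bump→ 3^3 = 27 —(−1)→ 26
26 —HB3→ 2·3^2 + 2·3 + 2 —bump→ 2·4^2 + 2·4 + 2 = 42 —(−1)→ 41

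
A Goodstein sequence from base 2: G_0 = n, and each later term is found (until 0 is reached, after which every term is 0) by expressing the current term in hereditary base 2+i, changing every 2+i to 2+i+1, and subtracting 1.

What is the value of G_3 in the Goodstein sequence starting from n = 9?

i=0: 9 = 2^(2 + 1) + 1 (b=2); 2→3: 3^(3 + 1) + 1 = 82; 82−1 = 81
i=1: 81 = 3^(3 + 1) (b=3); 3→4: 4^(4 + 1) = 1024; 1024−1 = 1023
i=2: 1023 = 3·4^4 + 3·4^3 + 3·4^2 + 3·4 + 3 (b=4); 4→5: 3·5^5 + 3·5^3 + 3·5^2 + 3·5 + 3 = 9843; 9843−1 = 9842
i=3: 9842 = 3·5^5 + 3·5^3 + 3·5^2 + 3·5 + 2 (b=5); 5→6: 3·6^6 + 3·6^3 + 3·6^2 + 3·6 + 2 = 140744; 140744−1 = 140743

9842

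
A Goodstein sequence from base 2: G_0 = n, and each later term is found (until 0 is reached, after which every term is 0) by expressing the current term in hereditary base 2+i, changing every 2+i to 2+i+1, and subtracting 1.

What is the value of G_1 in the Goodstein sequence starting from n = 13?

base 2: 13 = 2^(2 + 1) + 2^2 + 1; at 3: 3^(3 + 1) + 3^3 + 1 = 109; next = 108
base 3: 108 = 3^(3 + 1) + 3^3; at 4: 4^(4 + 1) + 4^4 = 1280; next = 1279

108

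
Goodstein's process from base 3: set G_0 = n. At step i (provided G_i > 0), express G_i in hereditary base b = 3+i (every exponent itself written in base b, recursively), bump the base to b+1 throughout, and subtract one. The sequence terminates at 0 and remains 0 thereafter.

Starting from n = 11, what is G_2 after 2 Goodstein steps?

25

(0) 11|_3 = 3^2 + 2 ↦ 4^2 + 2|_4 = 18 ⇒ 17
(1) 17|_4 = 4^2 + 1 ↦ 5^2 + 1|_5 = 26 ⇒ 25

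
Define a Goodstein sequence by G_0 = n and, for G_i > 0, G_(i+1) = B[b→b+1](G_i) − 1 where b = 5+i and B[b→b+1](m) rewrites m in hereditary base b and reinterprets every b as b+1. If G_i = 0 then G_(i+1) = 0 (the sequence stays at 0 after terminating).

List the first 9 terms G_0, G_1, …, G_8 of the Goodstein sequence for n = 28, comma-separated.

28, 38, 50, 64, 80, 87, 94, 101, 108

step 0: 28 = 5^2 + 3; sub 6 for 5: 6^2 + 3; = 39; G_1 = 39−1 = 38
step 1: 38 = 6^2 + 2; sub 7 for 6: 7^2 + 2; = 51; G_2 = 51−1 = 50
step 2: 50 = 7^2 + 1; sub 8 for 7: 8^2 + 1; = 65; G_3 = 65−1 = 64
step 3: 64 = 8^2; sub 9 for 8: 9^2; = 81; G_4 = 81−1 = 80
step 4: 80 = 8·9 + 8; sub 10 for 9: 8·10 + 8; = 88; G_5 = 88−1 = 87
step 5: 87 = 8·10 + 7; sub 11 for 10: 8·11 + 7; = 95; G_6 = 95−1 = 94
step 6: 94 = 8·11 + 6; sub 12 for 11: 8·12 + 6; = 102; G_7 = 102−1 = 101
step 7: 101 = 8·12 + 5; sub 13 for 12: 8·13 + 5; = 109; G_8 = 109−1 = 108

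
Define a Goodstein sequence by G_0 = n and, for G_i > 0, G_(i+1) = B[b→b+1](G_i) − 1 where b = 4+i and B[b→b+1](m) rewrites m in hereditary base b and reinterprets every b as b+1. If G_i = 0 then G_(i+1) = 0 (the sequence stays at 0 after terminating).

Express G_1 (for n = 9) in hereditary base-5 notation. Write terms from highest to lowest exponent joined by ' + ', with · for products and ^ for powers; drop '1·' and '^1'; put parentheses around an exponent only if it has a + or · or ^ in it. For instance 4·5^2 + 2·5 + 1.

2·5

base 4: 9 = 2·4 + 1; at 5: 2·5 + 1 = 11; next = 10
base 5: 10 = 2·5; at 6: 2·6 = 12; next = 11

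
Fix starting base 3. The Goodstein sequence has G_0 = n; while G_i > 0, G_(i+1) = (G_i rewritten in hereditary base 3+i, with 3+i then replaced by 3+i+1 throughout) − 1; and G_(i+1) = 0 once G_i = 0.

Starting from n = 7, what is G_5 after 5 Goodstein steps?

G_0=7  [base 3] 2·3 + 1  →[3↦4]→  2·4 + 1 = 9  −1 ⇒ G_1=8
G_1=8  [base 4] 2·4  →[4↦5]→  2·5 = 10  −1 ⇒ G_2=9
G_2=9  [base 5] 5 + 4  →[5↦6]→  6 + 4 = 10  −1 ⇒ G_3=9
G_3=9  [base 6] 6 + 3  →[6↦7]→  7 + 3 = 10  −1 ⇒ G_4=9
G_4=9  [base 7] 7 + 2  →[7↦8]→  8 + 2 = 10  −1 ⇒ G_5=9

9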